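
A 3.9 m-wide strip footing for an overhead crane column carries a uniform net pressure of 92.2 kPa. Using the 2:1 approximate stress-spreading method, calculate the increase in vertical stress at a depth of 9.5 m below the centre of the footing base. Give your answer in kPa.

By the 2:1 method the load spreads at 1 horizontal : 2 vertical, so at depth z the loaded area has grown by z in each plan dimension:
Δσ = qB/(B+z) = 92.2×3.9/(3.9+9.5) = 26.834 kPa

Δσ_z ≈ 26.8 kPa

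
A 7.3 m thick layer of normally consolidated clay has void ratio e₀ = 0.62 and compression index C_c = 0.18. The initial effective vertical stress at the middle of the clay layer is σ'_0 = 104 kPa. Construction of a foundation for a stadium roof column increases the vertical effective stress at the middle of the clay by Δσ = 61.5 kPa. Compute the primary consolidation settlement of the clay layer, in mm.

Final effective stress: σ'_f = σ'_0 + Δσ = 104 + 61.5 = 165.5 kPa.
Normally consolidated clay, so the full stress increment lies on the virgin compression line:
S_c = C_c·H/(1+e₀)·log₁₀(σ'_f/σ'_0) = 0.18×7.3/(1+0.62)×log₁₀(165.5/104)
    = 0.81111 × 0.20176 = 0.1636 m

S_c ≈ 164 mm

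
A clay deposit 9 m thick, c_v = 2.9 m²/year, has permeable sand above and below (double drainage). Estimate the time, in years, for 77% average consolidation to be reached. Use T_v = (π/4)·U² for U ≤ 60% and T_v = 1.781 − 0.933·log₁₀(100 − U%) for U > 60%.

Drainage path length: H_d = H/2 = 4.5 m (double drainage).
U > 60%: T_v = 1.781 − 0.933·log₁₀(100 − 77) = 0.51051.
t = T_v·H_d²/c_v = 0.51051×4.5²/2.9 = 3.565 years.

t ≈ 3.56 years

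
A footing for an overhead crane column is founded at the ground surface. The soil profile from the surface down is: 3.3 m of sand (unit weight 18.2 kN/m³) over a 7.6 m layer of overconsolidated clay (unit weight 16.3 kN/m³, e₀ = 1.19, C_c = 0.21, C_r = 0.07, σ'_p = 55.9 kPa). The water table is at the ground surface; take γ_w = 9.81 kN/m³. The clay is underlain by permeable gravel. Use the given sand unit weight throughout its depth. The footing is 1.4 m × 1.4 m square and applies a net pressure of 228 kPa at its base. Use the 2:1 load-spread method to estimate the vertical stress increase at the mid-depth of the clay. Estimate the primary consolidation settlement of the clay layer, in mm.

S_c ≈ 21.5 mm

Mid-depth of clay below the ground surface: z = 3.3 + 7.6/2 = 7.1 m.
Total vertical stress at mid-clay: σ_v = 18.2×3.3 + 16.3×3.8 = 122 kPa.
Pore pressure: u = 9.81×(7.1 − 0) = 69.651 kPa.
Initial effective stress: σ'_0 = σ_v − u = 122 − 69.651 = 52.349 kPa.
Stress increase at mid-clay by the 2:1 spreading method:
Δσ = qBL/((B+z)(L+z)) = 228×1.4×1.4/((1.4+7.1)(1.4+7.1)) = 6.1852 kPa
Final effective stress: σ'_f = 52.349 + 6.1852 = 58.534 kPa.
σ'_f = 58.534 > σ'_p = 55.9 kPa, so the stress path crosses the preconsolidation pressure — recompression up to σ'_p, then virgin compression beyond:
S_c = H/(1+e₀)·[C_r·log₁₀(σ'_p/σ'_0) + C_c·log₁₀(σ'_f/σ'_p)]
    = 7.6/2.19 × [0.07×log₁₀(55.9/52.349) + 0.21×log₁₀(58.534/55.9)]
    = 3.4703 × [0.0019952 + 0.0041992] = 0.0215 m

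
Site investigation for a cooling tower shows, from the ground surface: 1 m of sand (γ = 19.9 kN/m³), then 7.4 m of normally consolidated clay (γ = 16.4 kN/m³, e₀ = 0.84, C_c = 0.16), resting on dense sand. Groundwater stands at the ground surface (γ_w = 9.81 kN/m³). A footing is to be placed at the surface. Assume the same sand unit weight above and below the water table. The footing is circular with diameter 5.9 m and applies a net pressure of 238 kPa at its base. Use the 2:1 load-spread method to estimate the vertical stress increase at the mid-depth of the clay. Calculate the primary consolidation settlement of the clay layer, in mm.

S_c ≈ 320 mm

Mid-depth of clay below the ground surface: z = 1 + 7.4/2 = 4.7 m.
Total vertical stress at mid-clay: σ_v = 19.9×1 + 16.4×3.7 = 80.58 kPa.
Pore pressure: u = 9.81×(4.7 − 0) = 46.107 kPa.
Initial effective stress: σ'_0 = σ_v − u = 80.58 − 46.107 = 34.473 kPa.
Stress increase at mid-clay by the 2:1 spreading method:
Δσ ≈ qD²/(D+z)² = 238×5.9²/(5.9+4.7)² = 73.734 kPa
Final effective stress: σ'_f = σ'_0 + Δσ = 34.473 + 73.734 = 108.21 kPa.
Normally consolidated clay, so the full stress increment lies on the virgin compression line:
S_c = C_c·H/(1+e₀)·log₁₀(σ'_f/σ'_0) = 0.16×7.4/(1+0.84)×log₁₀(108.21/34.473)
    = 0.64348 × 0.49679 = 0.3197 m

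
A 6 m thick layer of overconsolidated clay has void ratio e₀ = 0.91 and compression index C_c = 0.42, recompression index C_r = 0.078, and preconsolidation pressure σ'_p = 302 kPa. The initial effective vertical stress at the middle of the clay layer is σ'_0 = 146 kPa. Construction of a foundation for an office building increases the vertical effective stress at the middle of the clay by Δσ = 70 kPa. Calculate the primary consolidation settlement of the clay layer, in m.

Final effective stress: σ'_f = 146 + 70 = 216 kPa.
σ'_f = 216 ≤ σ'_p = 302 kPa, so the clay remains overconsolidated and only the recompression index applies:
S_c = C_r·H/(1+e₀)·log₁₀(σ'_f/σ'_0) = 0.078×6/1.91×log₁₀(216/146)
    = 0.24503 × 0.1701 = 0.04168 m

S_c ≈ 0.0417 m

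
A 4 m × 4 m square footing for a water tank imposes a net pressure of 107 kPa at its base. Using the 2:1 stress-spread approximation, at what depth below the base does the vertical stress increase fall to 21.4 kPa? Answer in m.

z ≈ 4.94 m

2:1 spreading — at depth z the loaded area has grown by z in each plan dimension:
qB²/(B+z)² = Δσ_z ⇒ z = B(√(q/Δσ_z) − 1) = 4×(√(107/21.4) − 1) = 4.944 m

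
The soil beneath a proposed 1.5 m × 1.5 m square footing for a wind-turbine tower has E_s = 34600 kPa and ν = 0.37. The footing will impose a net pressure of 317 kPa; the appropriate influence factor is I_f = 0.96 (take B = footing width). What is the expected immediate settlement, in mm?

Immediate (elastic) settlement: S_e = q·B·(1−ν²)/E_s · I_f.
S_e = 317 × 1.5 × (1 − 0.37²) / 34600 × 0.96
    = 317 × 1.5 × 0.8631 / 34600 × 0.96
    = 0.01139 m = 11.39 mm

S_e ≈ 11.4 mm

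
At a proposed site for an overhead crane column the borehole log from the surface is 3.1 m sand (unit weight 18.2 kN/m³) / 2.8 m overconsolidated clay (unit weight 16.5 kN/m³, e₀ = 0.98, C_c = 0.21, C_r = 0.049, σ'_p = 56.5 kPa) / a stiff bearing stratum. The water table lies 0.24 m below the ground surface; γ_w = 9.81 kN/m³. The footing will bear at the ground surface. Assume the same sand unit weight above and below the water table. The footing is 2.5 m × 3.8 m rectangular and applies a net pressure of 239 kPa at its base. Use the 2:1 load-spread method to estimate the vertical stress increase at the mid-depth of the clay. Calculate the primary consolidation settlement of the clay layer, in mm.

S_c ≈ 51.8 mm

Mid-depth of clay below the ground surface: z = 3.1 + 2.8/2 = 4.5 m.
Total vertical stress at mid-clay: σ_v = 18.2×3.1 + 16.5×1.4 = 79.52 kPa.
Pore pressure: u = 9.81×(4.5 − 0.24) = 41.791 kPa.
Initial effective stress: σ'_0 = σ_v − u = 79.52 − 41.791 = 37.729 kPa.
Stress increase at mid-clay by the 2:1 spreading method:
Δσ = qBL/((B+z)(L+z)) = 239×2.5×3.8/((2.5+4.5)(3.8+4.5)) = 39.079 kPa
Final effective stress: σ'_f = 37.729 + 39.079 = 76.808 kPa.
σ'_f = 76.808 > σ'_p = 56.5 kPa, so the stress path crosses the preconsolidation pressure — recompression up to σ'_p, then virgin compression beyond:
S_c = H/(1+e₀)·[C_r·log₁₀(σ'_p/σ'_0) + C_c·log₁₀(σ'_f/σ'_p)]
    = 2.8/1.98 × [0.049×log₁₀(56.5/37.729) + 0.21×log₁₀(76.808/56.5)]
    = 1.4141 × [0.0085933 + 0.028005] = 0.05175 m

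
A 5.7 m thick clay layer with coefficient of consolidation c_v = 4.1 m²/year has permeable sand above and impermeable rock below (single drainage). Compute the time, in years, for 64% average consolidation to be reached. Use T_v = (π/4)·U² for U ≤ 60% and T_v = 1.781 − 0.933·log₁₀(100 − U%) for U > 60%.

Drainage path length: H_d = H = 5.7 m (single drainage).
U > 60%: T_v = 1.781 − 0.933·log₁₀(100 − 64) = 0.32897.
t = T_v·H_d²/c_v = 0.32897×5.7²/4.1 = 2.607 years.

t ≈ 2.61 years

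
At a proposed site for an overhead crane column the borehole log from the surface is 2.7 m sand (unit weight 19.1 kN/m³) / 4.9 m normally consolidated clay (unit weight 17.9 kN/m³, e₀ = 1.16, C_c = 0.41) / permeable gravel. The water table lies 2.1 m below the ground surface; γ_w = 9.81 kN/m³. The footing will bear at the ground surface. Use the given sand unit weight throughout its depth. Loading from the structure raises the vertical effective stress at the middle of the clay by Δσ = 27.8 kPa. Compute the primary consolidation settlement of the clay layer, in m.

S_c ≈ 0.143 m

Mid-depth of clay below the ground surface: z = 2.7 + 4.9/2 = 5.15 m.
Total vertical stress at mid-clay: σ_v = 19.1×2.7 + 17.9×2.45 = 95.425 kPa.
Pore pressure: u = 9.81×(5.15 − 2.1) = 29.921 kPa.
Initial effective stress: σ'_0 = σ_v − u = 95.425 − 29.921 = 65.504 kPa.
Final effective stress: σ'_f = σ'_0 + Δσ = 65.504 + 27.8 = 93.304 kPa.
Normally consolidated clay, so the full stress increment lies on the virgin compression line:
S_c = C_c·H/(1+e₀)·log₁₀(σ'_f/σ'_0) = 0.41×4.9/(1+1.16)×log₁₀(93.304/65.504)
    = 0.93009 × 0.15363 = 0.1429 m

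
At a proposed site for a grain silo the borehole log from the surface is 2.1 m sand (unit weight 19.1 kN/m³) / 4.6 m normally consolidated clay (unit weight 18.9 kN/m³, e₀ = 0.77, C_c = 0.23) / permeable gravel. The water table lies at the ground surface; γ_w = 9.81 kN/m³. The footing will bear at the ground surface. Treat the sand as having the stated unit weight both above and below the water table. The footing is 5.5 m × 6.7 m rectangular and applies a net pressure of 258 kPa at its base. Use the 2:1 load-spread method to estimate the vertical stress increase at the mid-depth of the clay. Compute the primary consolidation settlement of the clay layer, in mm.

Mid-depth of clay below the ground surface: z = 2.1 + 4.6/2 = 4.4 m.
Total vertical stress at mid-clay: σ_v = 19.1×2.1 + 18.9×2.3 = 83.58 kPa.
Pore pressure: u = 9.81×(4.4 − 0) = 43.164 kPa.
Initial effective stress: σ'_0 = σ_v − u = 83.58 − 43.164 = 40.416 kPa.
Stress increase at mid-clay by the 2:1 spreading method:
Δσ = qBL/((B+z)(L+z)) = 258×5.5×6.7/((5.5+4.4)(6.7+4.4)) = 86.517 kPa
Final effective stress: σ'_f = σ'_0 + Δσ = 40.416 + 86.517 = 126.93 kPa.
Normally consolidated clay, so the full stress increment lies on the virgin compression line:
S_c = C_c·H/(1+e₀)·log₁₀(σ'_f/σ'_0) = 0.23×4.6/(1+0.77)×log₁₀(126.93/40.416)
    = 0.59774 × 0.49701 = 0.2971 m

S_c ≈ 297 mm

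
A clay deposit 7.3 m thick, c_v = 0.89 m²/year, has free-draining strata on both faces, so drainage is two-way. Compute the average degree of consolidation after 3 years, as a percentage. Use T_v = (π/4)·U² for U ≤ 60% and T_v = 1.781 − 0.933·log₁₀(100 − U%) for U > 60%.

U ≈ 50.5 %

Drainage path length: H_d = H/2 = 3.65 m (double drainage).
T_v = c_v·t/H_d² = 0.89×3/3.65² = 0.20041.
T_v = 0.20041 corresponds to the U ≤ 60% branch:
U = √(4T_v/π) = 0.5051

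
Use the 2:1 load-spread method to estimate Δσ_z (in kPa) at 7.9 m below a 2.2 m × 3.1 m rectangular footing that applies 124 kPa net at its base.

Δσ_z ≈ 7.61 kPa

By the 2:1 method the load spreads at 1 horizontal : 2 vertical, so at depth z the loaded area has grown by z in each plan dimension:
Δσ = qBL/((B+z)(L+z)) = 124×2.2×3.1/((2.2+7.9)(3.1+7.9)) = 7.6119 kPa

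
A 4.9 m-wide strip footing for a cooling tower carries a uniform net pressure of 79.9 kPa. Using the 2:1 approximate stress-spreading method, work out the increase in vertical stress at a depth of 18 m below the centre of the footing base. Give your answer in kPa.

Δσ_z ≈ 17.1 kPa

By the 2:1 method the load spreads at 1 horizontal : 2 vertical, so at depth z the loaded area has grown by z in each plan dimension:
Δσ = qB/(B+z) = 79.9×4.9/(4.9+18) = 17.097 kPa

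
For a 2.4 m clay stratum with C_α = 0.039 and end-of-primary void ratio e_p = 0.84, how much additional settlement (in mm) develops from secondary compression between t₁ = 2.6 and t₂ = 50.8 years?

Secondary compression: S_s = C_α·H/(1+e_p)·log₁₀(t₂/t₁)
S_s = 0.039×2.4/(1+0.84)×log₁₀(50.8/2.6)
    = 0.05087 × 1.291 = 0.06567 m

S_s ≈ 65.7 mm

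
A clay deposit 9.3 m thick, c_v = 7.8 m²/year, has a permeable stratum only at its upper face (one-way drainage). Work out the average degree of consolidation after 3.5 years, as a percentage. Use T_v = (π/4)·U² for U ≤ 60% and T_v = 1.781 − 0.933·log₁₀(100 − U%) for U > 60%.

U ≈ 62.8 %

Drainage path length: H_d = H = 9.3 m (single drainage).
T_v = c_v·t/H_d² = 7.8×3.5/9.3² = 0.31564.
T_v = 0.31564 corresponds to the U > 60% branch:
U = 1 − 10^((1.781 − T_v)/0.933)/100 = 0.628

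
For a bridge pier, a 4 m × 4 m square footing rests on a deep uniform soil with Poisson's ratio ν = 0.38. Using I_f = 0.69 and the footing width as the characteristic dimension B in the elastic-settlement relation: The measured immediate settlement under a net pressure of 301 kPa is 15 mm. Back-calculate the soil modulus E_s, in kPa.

S_e = q·B·(1−ν²)/E_s · I_f  ⇒  E_s = q·B·(1−ν²)·I_f / S_e.
E_s = 301 × 4 × 0.8556 × 0.69 / 0.015 = 47390 kPa

E_s ≈ 47400 kPa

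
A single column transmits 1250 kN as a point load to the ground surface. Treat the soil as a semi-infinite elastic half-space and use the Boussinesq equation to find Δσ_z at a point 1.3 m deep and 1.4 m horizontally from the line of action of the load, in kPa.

Boussinesq vertical stress below a point load on an elastic half-space:
Δσ_z = 3P/(2πz²) · [1 + (r/z)²]^(−5/2)
r/z = 1.4/1.3 = 1.0769; [1+(r/z)²]^(−5/2) = 0.14588.
Δσ_z = 3×1250/(2π×1.3²) × 0.14588 = 353.15 × 0.14588 = 51.52 kPa

Δσ_z ≈ 51.5 kPa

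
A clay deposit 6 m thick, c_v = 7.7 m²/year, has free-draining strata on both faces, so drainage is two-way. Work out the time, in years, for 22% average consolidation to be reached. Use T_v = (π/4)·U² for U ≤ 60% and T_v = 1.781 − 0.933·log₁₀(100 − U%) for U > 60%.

t ≈ 0.0444 years

Drainage path length: H_d = H/2 = 3 m (double drainage).
U ≤ 60%: T_v = (π/4)·U² = (π/4)×0.22² = 0.038013.
t = T_v·H_d²/c_v = 0.038013×3²/7.7 = 0.04443 years.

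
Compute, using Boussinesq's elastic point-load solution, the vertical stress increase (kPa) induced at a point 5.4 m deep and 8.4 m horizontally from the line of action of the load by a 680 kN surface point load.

Boussinesq vertical stress below a point load on an elastic half-space:
Δσ_z = 3P/(2πz²) · [1 + (r/z)²]^(−5/2)
r/z = 8.4/5.4 = 1.5556; [1+(r/z)²]^(−5/2) = 0.046239.
Δσ_z = 3×680/(2π×5.4²) × 0.046239 = 11.134 × 0.046239 = 0.5148 kPa

Δσ_z ≈ 0.515 kPa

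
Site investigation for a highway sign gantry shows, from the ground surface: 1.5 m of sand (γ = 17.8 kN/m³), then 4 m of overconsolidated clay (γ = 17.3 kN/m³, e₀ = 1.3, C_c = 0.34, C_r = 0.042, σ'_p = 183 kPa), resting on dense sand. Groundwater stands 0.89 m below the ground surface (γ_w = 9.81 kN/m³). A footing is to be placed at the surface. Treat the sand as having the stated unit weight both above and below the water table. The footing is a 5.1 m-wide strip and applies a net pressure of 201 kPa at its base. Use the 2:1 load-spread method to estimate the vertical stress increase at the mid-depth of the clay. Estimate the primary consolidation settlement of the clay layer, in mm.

S_c ≈ 46.6 mm

Mid-depth of clay below the ground surface: z = 1.5 + 4/2 = 3.5 m.
Total vertical stress at mid-clay: σ_v = 17.8×1.5 + 17.3×2 = 61.3 kPa.
Pore pressure: u = 9.81×(3.5 − 0.89) = 25.604 kPa.
Initial effective stress: σ'_0 = σ_v − u = 61.3 − 25.604 = 35.696 kPa.
Stress increase at mid-clay by the 2:1 spreading method:
Δσ = qB/(B+z) = 201×5.1/(5.1+3.5) = 119.2 kPa
Final effective stress: σ'_f = 35.696 + 119.2 = 154.9 kPa.
σ'_f = 154.9 ≤ σ'_p = 183 kPa, so the clay remains overconsolidated and only the recompression index applies:
S_c = C_r·H/(1+e₀)·log₁₀(σ'_f/σ'_0) = 0.042×4/2.3×log₁₀(154.9/35.696)
    = 0.073042 × 0.63743 = 0.04656 m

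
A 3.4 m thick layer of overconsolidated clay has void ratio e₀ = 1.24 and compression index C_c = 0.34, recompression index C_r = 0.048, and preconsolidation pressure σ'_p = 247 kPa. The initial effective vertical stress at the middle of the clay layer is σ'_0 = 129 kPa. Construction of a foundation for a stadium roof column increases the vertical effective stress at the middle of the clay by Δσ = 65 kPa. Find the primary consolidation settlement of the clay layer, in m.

Final effective stress: σ'_f = 129 + 65 = 194 kPa.
σ'_f = 194 ≤ σ'_p = 247 kPa, so the clay remains overconsolidated and only the recompression index applies:
S_c = C_r·H/(1+e₀)·log₁₀(σ'_f/σ'_0) = 0.048×3.4/2.24×log₁₀(194/129)
    = 0.072859 × 0.17721 = 0.01291 m

S_c ≈ 0.0129 m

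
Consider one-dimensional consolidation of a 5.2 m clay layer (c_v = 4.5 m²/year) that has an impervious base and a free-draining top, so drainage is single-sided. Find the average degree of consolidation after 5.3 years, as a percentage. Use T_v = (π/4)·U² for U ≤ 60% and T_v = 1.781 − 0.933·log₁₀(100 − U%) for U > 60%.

Drainage path length: H_d = H = 5.2 m (single drainage).
T_v = c_v·t/H_d² = 4.5×5.3/5.2² = 0.88203.
T_v = 0.88203 corresponds to the U > 60% branch:
U = 1 − 10^((1.781 − T_v)/0.933)/100 = 0.9081

U ≈ 90.8 %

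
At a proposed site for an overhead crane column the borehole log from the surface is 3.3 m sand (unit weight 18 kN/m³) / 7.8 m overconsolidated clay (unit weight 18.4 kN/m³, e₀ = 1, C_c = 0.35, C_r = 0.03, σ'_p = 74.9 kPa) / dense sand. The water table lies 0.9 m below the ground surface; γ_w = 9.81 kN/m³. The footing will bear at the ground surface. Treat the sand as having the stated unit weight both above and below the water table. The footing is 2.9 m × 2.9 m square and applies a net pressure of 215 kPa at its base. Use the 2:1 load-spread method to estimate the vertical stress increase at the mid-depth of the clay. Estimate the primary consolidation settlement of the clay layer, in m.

Mid-depth of clay below the ground surface: z = 3.3 + 7.8/2 = 7.2 m.
Total vertical stress at mid-clay: σ_v = 18×3.3 + 18.4×3.9 = 131.16 kPa.
Pore pressure: u = 9.81×(7.2 − 0.9) = 61.803 kPa.
Initial effective stress: σ'_0 = σ_v − u = 131.16 − 61.803 = 69.357 kPa.
Stress increase at mid-clay by the 2:1 spreading method:
Δσ = qBL/((B+z)(L+z)) = 215×2.9×2.9/((2.9+7.2)(2.9+7.2)) = 17.725 kPa
Final effective stress: σ'_f = 69.357 + 17.725 = 87.082 kPa.
σ'_f = 87.082 > σ'_p = 74.9 kPa, so the stress path crosses the preconsolidation pressure — recompression up to σ'_p, then virgin compression beyond:
S_c = H/(1+e₀)·[C_r·log₁₀(σ'_p/σ'_0) + C_c·log₁₀(σ'_f/σ'_p)]
    = 7.8/2 × [0.03×log₁₀(74.9/69.357) + 0.35×log₁₀(87.082/74.9)]
    = 3.9 × [0.0010017 + 0.022906] = 0.09324 m

S_c ≈ 0.0932 m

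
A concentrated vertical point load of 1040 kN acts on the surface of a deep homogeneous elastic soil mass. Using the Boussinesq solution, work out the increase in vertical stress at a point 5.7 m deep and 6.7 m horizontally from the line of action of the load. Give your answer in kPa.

Boussinesq vertical stress below a point load on an elastic half-space:
Δσ_z = 3P/(2πz²) · [1 + (r/z)²]^(−5/2)
r/z = 6.7/5.7 = 1.1754; [1+(r/z)²]^(−5/2) = 0.11424.
Δσ_z = 3×1040/(2π×5.7²) × 0.11424 = 15.284 × 0.11424 = 1.746 kPa

Δσ_z ≈ 1.75 kPa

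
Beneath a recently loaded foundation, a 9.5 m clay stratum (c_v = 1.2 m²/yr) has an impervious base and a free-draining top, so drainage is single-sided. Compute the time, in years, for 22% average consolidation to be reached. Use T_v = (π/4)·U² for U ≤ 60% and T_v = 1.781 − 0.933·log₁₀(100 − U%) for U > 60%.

Drainage path length: H_d = H = 9.5 m (single drainage).
U ≤ 60%: T_v = (π/4)·U² = (π/4)×0.22² = 0.038013.
t = T_v·H_d²/c_v = 0.038013×9.5²/1.2 = 2.859 years.

t ≈ 2.86 years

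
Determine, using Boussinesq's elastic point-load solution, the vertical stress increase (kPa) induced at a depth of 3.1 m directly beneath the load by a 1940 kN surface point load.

Boussinesq vertical stress below a point load on an elastic half-space:
Δσ_z = 3P/(2πz²) · [1 + (r/z)²]^(−5/2)
r/z = 0/3.1 = 0; [1+(r/z)²]^(−5/2) = 1.
Δσ_z = 3×1940/(2π×3.1²) × 1 = 96.387 × 1 = 96.39 kPa

Δσ_z ≈ 96.4 kPa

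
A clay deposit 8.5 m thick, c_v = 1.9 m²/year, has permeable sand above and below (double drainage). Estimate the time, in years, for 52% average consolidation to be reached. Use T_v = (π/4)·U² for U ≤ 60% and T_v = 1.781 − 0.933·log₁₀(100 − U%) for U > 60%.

t ≈ 2.02 years

Drainage path length: H_d = H/2 = 4.25 m (double drainage).
U ≤ 60%: T_v = (π/4)·U² = (π/4)×0.52² = 0.21237.
t = T_v·H_d²/c_v = 0.21237×4.25²/1.9 = 2.019 years.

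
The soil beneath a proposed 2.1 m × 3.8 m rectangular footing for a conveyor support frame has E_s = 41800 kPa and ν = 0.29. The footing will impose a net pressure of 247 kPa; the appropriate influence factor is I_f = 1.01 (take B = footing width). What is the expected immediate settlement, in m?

Immediate (elastic) settlement: S_e = q·B·(1−ν²)/E_s · I_f.
S_e = 247 × 2.1 × (1 − 0.29²) / 41800 × 1.01
    = 247 × 2.1 × 0.9159 / 41800 × 1.01
    = 0.01148 m

S_e ≈ 0.0115 m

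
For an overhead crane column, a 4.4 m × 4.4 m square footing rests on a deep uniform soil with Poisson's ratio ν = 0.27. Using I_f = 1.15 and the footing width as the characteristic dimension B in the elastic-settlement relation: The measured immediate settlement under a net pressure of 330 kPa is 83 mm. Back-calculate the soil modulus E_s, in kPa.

S_e = q·B·(1−ν²)/E_s · I_f  ⇒  E_s = q·B·(1−ν²)·I_f / S_e.
E_s = 330 × 4.4 × 0.9271 × 1.15 / 0.083 = 18650 kPa

E_s ≈ 18700 kPa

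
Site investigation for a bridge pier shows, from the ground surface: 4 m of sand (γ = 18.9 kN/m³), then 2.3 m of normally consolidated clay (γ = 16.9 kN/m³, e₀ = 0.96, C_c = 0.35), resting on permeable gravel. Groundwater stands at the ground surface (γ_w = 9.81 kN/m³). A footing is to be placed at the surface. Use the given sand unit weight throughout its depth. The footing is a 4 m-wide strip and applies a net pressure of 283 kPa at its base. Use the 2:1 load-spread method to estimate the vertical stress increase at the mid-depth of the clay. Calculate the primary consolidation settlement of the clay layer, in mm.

Mid-depth of clay below the ground surface: z = 4 + 2.3/2 = 5.15 m.
Total vertical stress at mid-clay: σ_v = 18.9×4 + 16.9×1.15 = 95.035 kPa.
Pore pressure: u = 9.81×(5.15 − 0) = 50.522 kPa.
Initial effective stress: σ'_0 = σ_v − u = 95.035 − 50.522 = 44.513 kPa.
Stress increase at mid-clay by the 2:1 spreading method:
Δσ = qB/(B+z) = 283×4/(4+5.15) = 123.72 kPa
Final effective stress: σ'_f = σ'_0 + Δσ = 44.513 + 123.72 = 168.23 kPa.
Normally consolidated clay, so the full stress increment lies on the virgin compression line:
S_c = C_c·H/(1+e₀)·log₁₀(σ'_f/σ'_0) = 0.35×2.3/(1+0.96)×log₁₀(168.23/44.513)
    = 0.41071 × 0.57742 = 0.2372 m

S_c ≈ 237 mm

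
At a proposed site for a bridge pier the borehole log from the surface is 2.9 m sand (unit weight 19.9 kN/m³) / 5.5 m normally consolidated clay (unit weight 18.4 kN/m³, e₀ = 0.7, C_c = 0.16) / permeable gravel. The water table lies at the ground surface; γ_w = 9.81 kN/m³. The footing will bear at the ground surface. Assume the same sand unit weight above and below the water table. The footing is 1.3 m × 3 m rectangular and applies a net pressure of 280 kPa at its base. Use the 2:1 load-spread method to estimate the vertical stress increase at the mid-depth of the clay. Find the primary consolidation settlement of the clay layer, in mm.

S_c ≈ 66.4 mm

Mid-depth of clay below the ground surface: z = 2.9 + 5.5/2 = 5.65 m.
Total vertical stress at mid-clay: σ_v = 19.9×2.9 + 18.4×2.75 = 108.31 kPa.
Pore pressure: u = 9.81×(5.65 − 0) = 55.427 kPa.
Initial effective stress: σ'_0 = σ_v − u = 108.31 − 55.427 = 52.883 kPa.
Stress increase at mid-clay by the 2:1 spreading method:
Δσ = qBL/((B+z)(L+z)) = 280×1.3×3/((1.3+5.65)(3+5.65)) = 18.164 kPa
Final effective stress: σ'_f = σ'_0 + Δσ = 52.883 + 18.164 = 71.047 kPa.
Normally consolidated clay, so the full stress increment lies on the virgin compression line:
S_c = C_c·H/(1+e₀)·log₁₀(σ'_f/σ'_0) = 0.16×5.5/(1+0.7)×log₁₀(71.047/52.883)
    = 0.51765 × 0.12823 = 0.06638 m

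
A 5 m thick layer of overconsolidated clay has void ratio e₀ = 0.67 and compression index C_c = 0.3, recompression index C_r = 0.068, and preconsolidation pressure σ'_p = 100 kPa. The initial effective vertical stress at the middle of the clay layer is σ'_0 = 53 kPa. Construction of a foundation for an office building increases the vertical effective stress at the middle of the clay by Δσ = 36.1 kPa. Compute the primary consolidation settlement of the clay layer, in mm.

Final effective stress: σ'_f = 53 + 36.1 = 89.1 kPa.
σ'_f = 89.1 ≤ σ'_p = 100 kPa, so the clay remains overconsolidated and only the recompression index applies:
S_c = C_r·H/(1+e₀)·log₁₀(σ'_f/σ'_0) = 0.068×5/1.67×log₁₀(89.1/53)
    = 0.20359 × 0.2256 = 0.04593 m

S_c ≈ 45.9 mm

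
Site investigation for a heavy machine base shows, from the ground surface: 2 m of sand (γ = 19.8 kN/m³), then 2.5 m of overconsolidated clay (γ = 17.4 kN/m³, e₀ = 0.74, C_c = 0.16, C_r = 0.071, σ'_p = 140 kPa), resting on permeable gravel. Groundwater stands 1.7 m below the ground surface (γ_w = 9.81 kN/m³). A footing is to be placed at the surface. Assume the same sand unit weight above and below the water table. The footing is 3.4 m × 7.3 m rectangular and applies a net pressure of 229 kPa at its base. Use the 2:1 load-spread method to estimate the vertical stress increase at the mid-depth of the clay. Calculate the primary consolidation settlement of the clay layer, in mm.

S_c ≈ 44.9 mm

Mid-depth of clay below the ground surface: z = 2 + 2.5/2 = 3.25 m.
Total vertical stress at mid-clay: σ_v = 19.8×2 + 17.4×1.25 = 61.35 kPa.
Pore pressure: u = 9.81×(3.25 − 1.7) = 15.206 kPa.
Initial effective stress: σ'_0 = σ_v − u = 61.35 − 15.206 = 46.144 kPa.
Stress increase at mid-clay by the 2:1 spreading method:
Δσ = qBL/((B+z)(L+z)) = 229×3.4×7.3/((3.4+3.25)(7.3+3.25)) = 81.015 kPa
Final effective stress: σ'_f = 46.144 + 81.015 = 127.16 kPa.
σ'_f = 127.16 ≤ σ'_p = 140 kPa, so the clay remains overconsolidated and only the recompression index applies:
S_c = C_r·H/(1+e₀)·log₁₀(σ'_f/σ'_0) = 0.071×2.5/1.74×log₁₀(127.16/46.144)
    = 0.10201 × 0.44024 = 0.04491 m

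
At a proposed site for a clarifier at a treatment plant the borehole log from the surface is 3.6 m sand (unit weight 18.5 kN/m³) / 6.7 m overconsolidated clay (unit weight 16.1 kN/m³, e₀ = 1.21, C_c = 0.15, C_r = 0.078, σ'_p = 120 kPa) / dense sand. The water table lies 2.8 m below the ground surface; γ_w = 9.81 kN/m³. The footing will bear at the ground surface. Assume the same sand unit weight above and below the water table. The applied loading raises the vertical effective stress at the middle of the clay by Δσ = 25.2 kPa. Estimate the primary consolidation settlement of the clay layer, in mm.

S_c ≈ 28.2 mm

Mid-depth of clay below the ground surface: z = 3.6 + 6.7/2 = 6.95 m.
Total vertical stress at mid-clay: σ_v = 18.5×3.6 + 16.1×3.35 = 120.54 kPa.
Pore pressure: u = 9.81×(6.95 − 2.8) = 40.712 kPa.
Initial effective stress: σ'_0 = σ_v − u = 120.54 − 40.712 = 79.828 kPa.
Final effective stress: σ'_f = 79.828 + 25.2 = 105.03 kPa.
σ'_f = 105.03 ≤ σ'_p = 120 kPa, so the clay remains overconsolidated and only the recompression index applies:
S_c = C_r·H/(1+e₀)·log₁₀(σ'_f/σ'_0) = 0.078×6.7/2.21×log₁₀(105.03/79.828)
    = 0.23647 × 0.11916 = 0.02818 m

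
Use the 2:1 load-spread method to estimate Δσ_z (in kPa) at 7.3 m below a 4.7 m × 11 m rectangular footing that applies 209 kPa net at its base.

Δσ_z ≈ 49.2 kPa

By the 2:1 method the load spreads at 1 horizontal : 2 vertical, so at depth z the loaded area has grown by z in each plan dimension:
Δσ = qBL/((B+z)(L+z)) = 209×4.7×11/((4.7+7.3)(11+7.3)) = 49.204 kPa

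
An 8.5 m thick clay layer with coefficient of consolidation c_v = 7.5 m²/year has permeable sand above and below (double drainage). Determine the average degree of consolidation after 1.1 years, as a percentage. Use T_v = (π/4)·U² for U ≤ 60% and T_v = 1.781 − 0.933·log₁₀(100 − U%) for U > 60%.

Drainage path length: H_d = H/2 = 4.25 m (double drainage).
T_v = c_v·t/H_d² = 7.5×1.1/4.25² = 0.45675.
T_v = 0.45675 corresponds to the U > 60% branch:
U = 1 − 10^((1.781 − T_v)/0.933)/100 = 0.7374

U ≈ 73.7 %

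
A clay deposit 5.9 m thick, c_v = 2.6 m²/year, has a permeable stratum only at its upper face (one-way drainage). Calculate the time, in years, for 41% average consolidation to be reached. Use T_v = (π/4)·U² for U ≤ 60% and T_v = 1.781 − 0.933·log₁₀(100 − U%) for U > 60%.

t ≈ 1.77 years

Drainage path length: H_d = H = 5.9 m (single drainage).
U ≤ 60%: T_v = (π/4)·U² = (π/4)×0.41² = 0.13203.
t = T_v·H_d²/c_v = 0.13203×5.9²/2.6 = 1.768 years.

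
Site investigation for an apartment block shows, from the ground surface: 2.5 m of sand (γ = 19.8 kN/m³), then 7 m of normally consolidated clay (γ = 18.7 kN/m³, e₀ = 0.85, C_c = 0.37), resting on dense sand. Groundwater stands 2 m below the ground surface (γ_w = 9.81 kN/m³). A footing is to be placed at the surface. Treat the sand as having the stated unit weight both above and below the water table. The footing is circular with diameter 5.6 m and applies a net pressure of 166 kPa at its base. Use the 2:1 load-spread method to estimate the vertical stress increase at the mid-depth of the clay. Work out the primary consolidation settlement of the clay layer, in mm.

Mid-depth of clay below the ground surface: z = 2.5 + 7/2 = 6 m.
Total vertical stress at mid-clay: σ_v = 19.8×2.5 + 18.7×3.5 = 114.95 kPa.
Pore pressure: u = 9.81×(6 − 2) = 39.24 kPa.
Initial effective stress: σ'_0 = σ_v − u = 114.95 − 39.24 = 75.71 kPa.
Stress increase at mid-clay by the 2:1 spreading method:
Δσ ≈ qD²/(D+z)² = 166×5.6²/(5.6+6)² = 38.687 kPa
Final effective stress: σ'_f = σ'_0 + Δσ = 75.71 + 38.687 = 114.4 kPa.
Normally consolidated clay, so the full stress increment lies on the virgin compression line:
S_c = C_c·H/(1+e₀)·log₁₀(σ'_f/σ'_0) = 0.37×7/(1+0.85)×log₁₀(114.4/75.71)
    = 1.4 × 0.17927 = 0.251 m

S_c ≈ 251 mm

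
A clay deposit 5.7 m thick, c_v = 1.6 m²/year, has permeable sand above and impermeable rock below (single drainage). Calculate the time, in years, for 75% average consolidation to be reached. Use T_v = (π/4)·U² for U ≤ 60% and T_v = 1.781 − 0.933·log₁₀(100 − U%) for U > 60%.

t ≈ 9.68 years

Drainage path length: H_d = H = 5.7 m (single drainage).
U > 60%: T_v = 1.781 − 0.933·log₁₀(100 − 75) = 0.47672.
t = T_v·H_d²/c_v = 0.47672×5.7²/1.6 = 9.68 years.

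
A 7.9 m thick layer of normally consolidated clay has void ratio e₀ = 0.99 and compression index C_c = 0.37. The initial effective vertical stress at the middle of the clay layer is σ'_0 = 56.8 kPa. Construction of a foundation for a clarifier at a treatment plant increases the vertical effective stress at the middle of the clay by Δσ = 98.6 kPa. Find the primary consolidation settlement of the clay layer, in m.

S_c ≈ 0.642 m

Final effective stress: σ'_f = σ'_0 + Δσ = 56.8 + 98.6 = 155.4 kPa.
Normally consolidated clay, so the full stress increment lies on the virgin compression line:
S_c = C_c·H/(1+e₀)·log₁₀(σ'_f/σ'_0) = 0.37×7.9/(1+0.99)×log₁₀(155.4/56.8)
    = 1.4688 × 0.4371 = 0.642 m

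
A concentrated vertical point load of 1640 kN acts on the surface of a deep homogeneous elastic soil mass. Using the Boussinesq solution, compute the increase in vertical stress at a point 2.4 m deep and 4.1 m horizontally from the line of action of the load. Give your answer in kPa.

Δσ_z ≈ 4.47 kPa

Boussinesq vertical stress below a point load on an elastic half-space:
Δσ_z = 3P/(2πz²) · [1 + (r/z)²]^(−5/2)
r/z = 4.1/2.4 = 1.7083; [1+(r/z)²]^(−5/2) = 0.032902.
Δσ_z = 3×1640/(2π×2.4²) × 0.032902 = 135.94 × 0.032902 = 4.473 kPa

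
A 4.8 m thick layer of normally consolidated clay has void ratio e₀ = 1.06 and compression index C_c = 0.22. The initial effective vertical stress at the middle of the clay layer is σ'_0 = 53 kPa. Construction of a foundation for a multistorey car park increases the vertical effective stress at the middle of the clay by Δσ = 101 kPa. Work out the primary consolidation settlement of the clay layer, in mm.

S_c ≈ 237 mm

Final effective stress: σ'_f = σ'_0 + Δσ = 53 + 101 = 154 kPa.
Normally consolidated clay, so the full stress increment lies on the virgin compression line:
S_c = C_c·H/(1+e₀)·log₁₀(σ'_f/σ'_0) = 0.22×4.8/(1+1.06)×log₁₀(154/53)
    = 0.51262 × 0.46324 = 0.2375 m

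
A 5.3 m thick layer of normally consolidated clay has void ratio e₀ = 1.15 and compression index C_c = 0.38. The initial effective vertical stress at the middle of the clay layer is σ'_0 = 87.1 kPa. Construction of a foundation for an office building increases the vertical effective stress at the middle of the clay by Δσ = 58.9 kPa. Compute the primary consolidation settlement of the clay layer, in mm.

Final effective stress: σ'_f = σ'_0 + Δσ = 87.1 + 58.9 = 146 kPa.
Normally consolidated clay, so the full stress increment lies on the virgin compression line:
S_c = C_c·H/(1+e₀)·log₁₀(σ'_f/σ'_0) = 0.38×5.3/(1+1.15)×log₁₀(146/87.1)
    = 0.93674 × 0.22433 = 0.2101 m

S_c ≈ 210 mm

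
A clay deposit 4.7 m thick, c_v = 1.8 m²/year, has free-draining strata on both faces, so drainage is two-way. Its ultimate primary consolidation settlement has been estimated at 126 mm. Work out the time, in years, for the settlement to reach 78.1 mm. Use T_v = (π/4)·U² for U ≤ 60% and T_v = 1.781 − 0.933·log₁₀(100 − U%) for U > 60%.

t ≈ 0.942 years

Drainage path length: H_d = H/2 = 2.35 m (double drainage).
U = S(t)/S_ult = 78.1/126 = 0.6198.
U > 60%: T_v = 1.781 − 0.933·log₁₀(100 − 61.984) = 0.30689.
t = T_v·H_d²/c_v = 0.30689×2.35²/1.8 = 0.9416 years.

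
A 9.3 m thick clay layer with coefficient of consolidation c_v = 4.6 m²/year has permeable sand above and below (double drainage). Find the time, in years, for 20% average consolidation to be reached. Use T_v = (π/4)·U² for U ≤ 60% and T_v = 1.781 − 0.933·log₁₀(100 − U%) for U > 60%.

Drainage path length: H_d = H/2 = 4.65 m (double drainage).
U ≤ 60%: T_v = (π/4)·U² = (π/4)×0.2² = 0.031416.
t = T_v·H_d²/c_v = 0.031416×4.65²/4.6 = 0.1477 years.

t ≈ 0.148 years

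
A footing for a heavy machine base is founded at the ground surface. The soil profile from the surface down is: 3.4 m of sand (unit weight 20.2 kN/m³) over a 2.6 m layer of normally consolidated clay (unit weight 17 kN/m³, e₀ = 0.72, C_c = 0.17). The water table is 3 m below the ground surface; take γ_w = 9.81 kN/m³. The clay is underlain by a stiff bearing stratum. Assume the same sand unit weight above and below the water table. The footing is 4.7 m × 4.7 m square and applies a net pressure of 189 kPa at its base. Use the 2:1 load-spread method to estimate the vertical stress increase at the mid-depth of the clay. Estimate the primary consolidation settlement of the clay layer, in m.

Mid-depth of clay below the ground surface: z = 3.4 + 2.6/2 = 4.7 m.
Total vertical stress at mid-clay: σ_v = 20.2×3.4 + 17×1.3 = 90.78 kPa.
Pore pressure: u = 9.81×(4.7 − 3) = 16.677 kPa.
Initial effective stress: σ'_0 = σ_v − u = 90.78 − 16.677 = 74.103 kPa.
Stress increase at mid-clay by the 2:1 spreading method:
Δσ = qBL/((B+z)(L+z)) = 189×4.7×4.7/((4.7+4.7)(4.7+4.7)) = 47.25 kPa
Final effective stress: σ'_f = σ'_0 + Δσ = 74.103 + 47.25 = 121.35 kPa.
Normally consolidated clay, so the full stress increment lies on the virgin compression line:
S_c = C_c·H/(1+e₀)·log₁₀(σ'_f/σ'_0) = 0.17×2.6/(1+0.72)×log₁₀(121.35/74.103)
    = 0.25698 × 0.2142 = 0.05505 m

S_c ≈ 0.055 m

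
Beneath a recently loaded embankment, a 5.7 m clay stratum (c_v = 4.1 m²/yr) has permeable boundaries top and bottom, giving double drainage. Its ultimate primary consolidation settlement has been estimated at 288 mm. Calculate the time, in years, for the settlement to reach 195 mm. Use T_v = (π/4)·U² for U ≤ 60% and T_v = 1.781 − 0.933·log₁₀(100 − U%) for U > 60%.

t ≈ 0.739 years

Drainage path length: H_d = H/2 = 2.85 m (double drainage).
U = S(t)/S_ult = 195/288 = 0.6771.
U > 60%: T_v = 1.781 − 0.933·log₁₀(100 − 67.708) = 0.37302.
t = T_v·H_d²/c_v = 0.37302×2.85²/4.1 = 0.739 years.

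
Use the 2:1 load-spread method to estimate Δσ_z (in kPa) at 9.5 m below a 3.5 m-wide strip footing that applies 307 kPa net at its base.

By the 2:1 method the load spreads at 1 horizontal : 2 vertical, so at depth z the loaded area has grown by z in each plan dimension:
Δσ = qB/(B+z) = 307×3.5/(3.5+9.5) = 82.654 kPa

Δσ_z ≈ 82.7 kPa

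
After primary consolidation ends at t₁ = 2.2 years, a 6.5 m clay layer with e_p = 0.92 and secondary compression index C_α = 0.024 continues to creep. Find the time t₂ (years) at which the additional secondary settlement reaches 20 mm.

t₂ ≈ 3.88 years

S_s = C_α·H/(1+e_p)·log₁₀(t₂/t₁) ⇒ log₁₀(t₂/t₁) = S_s·(1+e_p)/(C_α·H).
log₁₀(t₂/t₁) = 0.02 × (1+0.92) / (0.024×6.5) = 0.2462
t₂ = t₁ × 10^0.2462 = 2.2 × 1.763 = 3.878 years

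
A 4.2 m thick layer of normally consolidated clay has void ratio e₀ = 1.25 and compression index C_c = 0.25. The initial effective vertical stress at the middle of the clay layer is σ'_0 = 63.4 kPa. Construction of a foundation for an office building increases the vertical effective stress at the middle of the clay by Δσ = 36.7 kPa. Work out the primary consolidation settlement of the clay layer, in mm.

S_c ≈ 92.6 mm

Final effective stress: σ'_f = σ'_0 + Δσ = 63.4 + 36.7 = 100.1 kPa.
Normally consolidated clay, so the full stress increment lies on the virgin compression line:
S_c = C_c·H/(1+e₀)·log₁₀(σ'_f/σ'_0) = 0.25×4.2/(1+1.25)×log₁₀(100.1/63.4)
    = 0.46667 × 0.19834 = 0.09256 m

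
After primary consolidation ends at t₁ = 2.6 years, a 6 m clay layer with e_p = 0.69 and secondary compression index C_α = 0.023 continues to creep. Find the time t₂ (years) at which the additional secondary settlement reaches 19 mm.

t₂ ≈ 4.44 years

S_s = C_α·H/(1+e_p)·log₁₀(t₂/t₁) ⇒ log₁₀(t₂/t₁) = S_s·(1+e_p)/(C_α·H).
log₁₀(t₂/t₁) = 0.019 × (1+0.69) / (0.023×6) = 0.2327
t₂ = t₁ × 10^0.2327 = 2.6 × 1.709 = 4.443 years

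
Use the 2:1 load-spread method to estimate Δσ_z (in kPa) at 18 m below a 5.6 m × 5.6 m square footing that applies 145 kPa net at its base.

Δσ_z ≈ 8.16 kPa

By the 2:1 method the load spreads at 1 horizontal : 2 vertical, so at depth z the loaded area has grown by z in each plan dimension:
Δσ = qBL/((B+z)(L+z)) = 145×5.6×5.6/((5.6+18)(5.6+18)) = 8.1643 kPa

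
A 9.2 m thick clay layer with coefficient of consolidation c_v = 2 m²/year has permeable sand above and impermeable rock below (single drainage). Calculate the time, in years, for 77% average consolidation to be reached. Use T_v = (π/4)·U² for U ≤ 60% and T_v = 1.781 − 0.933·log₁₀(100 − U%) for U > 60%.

t ≈ 21.6 years

Drainage path length: H_d = H = 9.2 m (single drainage).
U > 60%: T_v = 1.781 − 0.933·log₁₀(100 − 77) = 0.51051.
t = T_v·H_d²/c_v = 0.51051×9.2²/2 = 21.6 years.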